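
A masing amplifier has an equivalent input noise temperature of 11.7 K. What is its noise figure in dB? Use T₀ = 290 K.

0.172 dB

F = 1 + T_e/T₀ = 1 + 11.7/290 = 1.04034
NF = 10 log₁₀(1.04034) = 0.172 dB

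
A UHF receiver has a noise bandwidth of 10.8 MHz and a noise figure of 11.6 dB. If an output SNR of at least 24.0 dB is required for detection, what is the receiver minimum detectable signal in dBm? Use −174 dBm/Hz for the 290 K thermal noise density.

−68.1 dBm

Sensitivity = −174 + 10 log₁₀(B) + NF + SNR_min
= −174 + 70.33 + 11.6 + 24.0
= −68.07 dBm → −68.1 dBm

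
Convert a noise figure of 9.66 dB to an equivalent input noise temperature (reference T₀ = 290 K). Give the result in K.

F = 10^(9.66/10) = 9.24698
T_e = (F − 1)·T₀ = (9.24698 − 1) × 290 = 2392 K

2392 K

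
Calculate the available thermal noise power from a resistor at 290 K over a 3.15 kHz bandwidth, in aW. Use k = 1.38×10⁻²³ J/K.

12.6 aW

P_n = kTB = 1.38×10⁻²³ × 290 × 3.15×10³ = 1.26×10⁻¹⁷ W = 12.6 aW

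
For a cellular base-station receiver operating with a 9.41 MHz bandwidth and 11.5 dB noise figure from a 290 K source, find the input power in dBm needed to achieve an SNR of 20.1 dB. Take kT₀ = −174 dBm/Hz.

−72.7 dBm

Sensitivity = −174 + 10 log₁₀(B) + NF + SNR_min
= −174 + 69.74 + 11.5 + 20.1
= −72.66 dBm → −72.7 dBm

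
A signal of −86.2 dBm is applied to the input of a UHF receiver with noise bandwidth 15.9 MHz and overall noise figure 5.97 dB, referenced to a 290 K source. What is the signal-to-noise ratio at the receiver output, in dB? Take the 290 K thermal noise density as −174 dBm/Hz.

Noise floor: N = −174 + 10 log₁₀(B) + NF
10 log₁₀(1.59×10⁷) = 72.01 dB
N = −174 + 72.01 + 5.97 = −96.02 dBm
SNR = P_sig − N = −86.2 − (−96.02) = 9.82 dB → 9.8 dB

9.8 dB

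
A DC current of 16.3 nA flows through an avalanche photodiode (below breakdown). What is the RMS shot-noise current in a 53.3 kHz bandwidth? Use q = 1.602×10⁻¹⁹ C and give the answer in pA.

I_n = √(2qI·B)
2qI·B = 2 × 1.602×10⁻¹⁹ × 1.63×10⁻⁸ × 5.33×10⁴ = 2.78×10⁻²² A²
I_n = √(2.78×10⁻²²) = 1.67×10⁻¹¹ A = 16.7 pA

16.7 pA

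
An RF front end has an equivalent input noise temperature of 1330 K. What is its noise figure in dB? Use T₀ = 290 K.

F = 1 + T_e/T₀ = 1 + 1330/290 = 5.58621
NF = 10 log₁₀(5.58621) = 7.47 dB

7.47 dB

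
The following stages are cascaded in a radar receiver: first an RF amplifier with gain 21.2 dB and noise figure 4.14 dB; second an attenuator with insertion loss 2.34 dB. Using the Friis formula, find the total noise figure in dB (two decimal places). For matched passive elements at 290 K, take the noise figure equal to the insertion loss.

4.15 dB

Convert to linear (a loss of L dB is a gain of −L dB): F_i = 10^(NF_i/10), G_i = 10^(G_i,dB/10)
  Stage 1: F_1 = 10^(4.14/10) = 2.594, G_1 = 10^(21.2/10) = 131.8
  Stage 2: F_2 = 10^(2.34/10) = 1.714, G_2 = 10^(−2.34/10) = 0.5834
Friis cascade:
  F = 2.594 + (1.714 − 1)/131.8 = 2.600
NF = 10 log₁₀(2.600) = 4.15 dB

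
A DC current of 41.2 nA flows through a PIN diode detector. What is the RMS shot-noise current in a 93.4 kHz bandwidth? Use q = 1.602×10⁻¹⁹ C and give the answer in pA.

I_n = √(2qI·B)
2qI·B = 2 × 1.602×10⁻¹⁹ × 4.12×10⁻⁸ × 9.34×10⁴ = 1.23×10⁻²¹ A²
I_n = √(1.23×10⁻²¹) = 3.51×10⁻¹¹ A = 35.1 pA

35.1 pA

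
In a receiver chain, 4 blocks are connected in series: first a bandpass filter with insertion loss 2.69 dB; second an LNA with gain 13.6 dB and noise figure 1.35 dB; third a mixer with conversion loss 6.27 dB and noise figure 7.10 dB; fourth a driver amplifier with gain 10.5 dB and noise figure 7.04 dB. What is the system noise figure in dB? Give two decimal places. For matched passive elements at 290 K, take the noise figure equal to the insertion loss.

Convert to linear (a loss of L dB is a gain of −L dB): F_i = 10^(NF_i/10), G_i = 10^(G_i,dB/10)
  Stage 1: F_1 = 10^(2.69/10) = 1.858, G_1 = 10^(−2.69/10) = 0.5383
  Stage 2: F_2 = 10^(1.35/10) = 1.365, G_2 = 10^(13.6/10) = 22.91
  Stage 3: F_3 = 10^(7.10/10) = 5.129, G_3 = 10^(−6.27/10) = 0.2360
  Stage 4: F_4 = 10^(7.04/10) = 5.058, G_4 = 10^(10.5/10) = 11.22
Friis cascade:
  F = 1.858 + (1.365 − 1)/0.5383 + (5.129 − 1)/12.33 + (5.058 − 1)/2.911 = 4.264
NF = 10 log₁₀(4.264) = 6.30 dB

6.30 dB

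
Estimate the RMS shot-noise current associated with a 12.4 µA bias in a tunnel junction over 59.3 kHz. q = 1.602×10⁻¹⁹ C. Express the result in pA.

485 pA

I_n = √(2qI·B)
2qI·B = 2 × 1.602×10⁻¹⁹ × 1.24×10⁻⁵ × 5.93×10⁴ = 2.36×10⁻¹⁹ A²
I_n = √(2.36×10⁻¹⁹) = 4.85×10⁻¹⁰ A = 485 pA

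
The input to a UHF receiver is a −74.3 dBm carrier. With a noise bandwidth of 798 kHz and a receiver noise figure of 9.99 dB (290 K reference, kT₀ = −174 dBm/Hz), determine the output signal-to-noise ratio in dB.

Noise floor: N = −174 + 10 log₁₀(B) + NF
10 log₁₀(7.98×10⁵) = 59.02 dB
N = −174 + 59.02 + 9.99 = −104.99 dBm
SNR = P_sig − N = −74.3 − (−104.99) = 30.69 dB → 30.7 dB

30.7 dB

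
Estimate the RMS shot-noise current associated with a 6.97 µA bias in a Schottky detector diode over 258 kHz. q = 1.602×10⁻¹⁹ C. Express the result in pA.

I_n = √(2qI·B)
2qI·B = 2 × 1.602×10⁻¹⁹ × 6.97×10⁻⁶ × 2.58×10⁵ = 5.76×10⁻¹⁹ A²
I_n = √(5.76×10⁻¹⁹) = 7.59×10⁻¹⁰ A = 759 pA

759 pA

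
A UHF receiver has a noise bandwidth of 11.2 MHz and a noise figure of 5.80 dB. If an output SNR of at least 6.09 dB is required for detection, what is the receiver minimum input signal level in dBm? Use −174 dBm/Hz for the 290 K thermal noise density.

−91.6 dBm

Sensitivity = −174 + 10 log₁₀(B) + NF + SNR_min
= −174 + 70.49 + 5.80 + 6.09
= −91.62 dBm → −91.6 dBm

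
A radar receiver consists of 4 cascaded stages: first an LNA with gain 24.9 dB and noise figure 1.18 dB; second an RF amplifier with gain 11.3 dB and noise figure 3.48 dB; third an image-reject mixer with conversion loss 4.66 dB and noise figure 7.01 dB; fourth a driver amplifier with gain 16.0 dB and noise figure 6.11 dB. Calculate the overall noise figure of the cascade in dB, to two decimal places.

1.20 dB

Convert to linear (a loss of L dB is a gain of −L dB): F_i = 10^(NF_i/10), G_i = 10^(G_i,dB/10)
  Stage 1: F_1 = 10^(1.18/10) = 1.312, G_1 = 10^(24.9/10) = 309.0
  Stage 2: F_2 = 10^(3.48/10) = 2.228, G_2 = 10^(11.3/10) = 13.49
  Stage 3: F_3 = 10^(7.01/10) = 5.023, G_3 = 10^(−4.66/10) = 0.3420
  Stage 4: F_4 = 10^(6.11/10) = 4.083, G_4 = 10^(16.0/10) = 39.81
Friis cascade:
  F = 1.312 + (2.228 − 1)/309.0 + (5.023 − 1)/4169 + (4.083 − 1)/1426 = 1.319
NF = 10 log₁₀(1.319) = 1.20 dB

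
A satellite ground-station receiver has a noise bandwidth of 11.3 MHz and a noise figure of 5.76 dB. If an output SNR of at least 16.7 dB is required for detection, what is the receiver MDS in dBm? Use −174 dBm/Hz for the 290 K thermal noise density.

Sensitivity = −174 + 10 log₁₀(B) + NF + SNR_min
= −174 + 70.53 + 5.76 + 16.7
= −81.01 dBm → −81.0 dBm

−81.0 dBm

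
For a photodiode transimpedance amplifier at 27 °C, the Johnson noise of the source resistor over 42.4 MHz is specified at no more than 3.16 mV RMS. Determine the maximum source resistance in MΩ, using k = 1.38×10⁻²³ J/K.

14.2 MΩ

T = 27 °C + 273.15 = 300.15 K
Johnson–Nyquist: V_n = √(4kTRB) ⇒ R = V_n² / (4kTB)
4kTB = 4 × 1.38×10⁻²³ × 300.15 × 4.24×10⁷ = 7.02×10⁻¹³
R = (3.16×10⁻³)² / 7.02×10⁻¹³ = 1.42×10⁷ Ω = 14.2 MΩ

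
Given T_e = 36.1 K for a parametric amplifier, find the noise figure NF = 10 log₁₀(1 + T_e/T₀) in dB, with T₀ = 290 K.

F = 1 + T_e/T₀ = 1 + 36.1/290 = 1.12448
NF = 10 log₁₀(1.12448) = 0.510 dB

0.510 dB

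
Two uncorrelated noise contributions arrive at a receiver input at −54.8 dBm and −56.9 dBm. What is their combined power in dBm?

−52.7 dBm

Convert to linear, add, convert back:
P₁ = 3.31×10⁻⁹ W, P₂ = 2.04×10⁻⁹ W
P_tot = 5.35×10⁻⁹ W → 10 log₁₀(P_tot / 10⁻³) = −52.7 dBm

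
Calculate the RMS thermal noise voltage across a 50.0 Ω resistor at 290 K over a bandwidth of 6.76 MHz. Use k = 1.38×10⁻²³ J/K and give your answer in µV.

2.33 µV

V_n = √(4kTRB)
4kTRB = 4 × 1.38×10⁻²³ × 290 × 5.00×10¹ × 6.76×10⁶ = 5.41×10⁻¹² V²
V_n = √(5.41×10⁻¹²) = 2.33×10⁻⁶ V = 2.33 µV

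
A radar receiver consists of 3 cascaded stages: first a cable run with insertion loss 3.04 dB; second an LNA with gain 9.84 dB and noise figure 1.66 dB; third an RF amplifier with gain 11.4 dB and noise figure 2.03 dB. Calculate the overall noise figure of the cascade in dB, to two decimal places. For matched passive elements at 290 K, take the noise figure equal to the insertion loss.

Convert to linear (a loss of L dB is a gain of −L dB): F_i = 10^(NF_i/10), G_i = 10^(G_i,dB/10)
  Stage 1: F_1 = 10^(3.04/10) = 2.014, G_1 = 10^(−3.04/10) = 0.4966
  Stage 2: F_2 = 10^(1.66/10) = 1.466, G_2 = 10^(9.84/10) = 9.638
  Stage 3: F_3 = 10^(2.03/10) = 1.596, G_3 = 10^(11.4/10) = 13.80
Friis cascade:
  F = 2.014 + (1.466 − 1)/0.4966 + (1.596 − 1)/4.786 = 3.076
NF = 10 log₁₀(3.076) = 4.88 dB

4.88 dB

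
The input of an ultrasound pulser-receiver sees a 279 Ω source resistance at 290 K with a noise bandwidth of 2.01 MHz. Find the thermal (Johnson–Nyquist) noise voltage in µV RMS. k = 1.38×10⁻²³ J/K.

3.00 µV

V_n = √(4kTRB)
4kTRB = 4 × 1.38×10⁻²³ × 290 × 2.79×10² × 2.01×10⁶ = 8.98×10⁻¹² V²
V_n = √(8.98×10⁻¹²) = 3.00×10⁻⁶ V = 3.00 µV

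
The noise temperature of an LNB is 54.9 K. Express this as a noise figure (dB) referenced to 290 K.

F = 1 + T_e/T₀ = 1 + 54.9/290 = 1.18931
NF = 10 log₁₀(1.18931) = 0.753 dB

0.753 dB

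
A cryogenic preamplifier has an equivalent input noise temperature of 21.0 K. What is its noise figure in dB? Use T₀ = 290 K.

0.304 dB

F = 1 + T_e/T₀ = 1 + 21.0/290 = 1.07241
NF = 10 log₁₀(1.07241) = 0.304 dB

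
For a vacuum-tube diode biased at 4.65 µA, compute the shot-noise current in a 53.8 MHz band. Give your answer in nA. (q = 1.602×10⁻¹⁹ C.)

8.95 nA

I_n = √(2qI·B)
2qI·B = 2 × 1.602×10⁻¹⁹ × 4.65×10⁻⁶ × 5.38×10⁷ = 8.02×10⁻¹⁷ A²
I_n = √(8.02×10⁻¹⁷) = 8.95×10⁻⁹ A = 8.95 nA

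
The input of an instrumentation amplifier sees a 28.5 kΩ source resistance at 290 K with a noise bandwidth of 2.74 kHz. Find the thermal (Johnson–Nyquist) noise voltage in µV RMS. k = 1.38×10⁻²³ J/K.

V_n = √(4kTRB)
4kTRB = 4 × 1.38×10⁻²³ × 290 × 2.85×10⁴ × 2.74×10³ = 1.25×10⁻¹² V²
V_n = √(1.25×10⁻¹²) = 1.12×10⁻⁶ V = 1.12 µV

1.12 µV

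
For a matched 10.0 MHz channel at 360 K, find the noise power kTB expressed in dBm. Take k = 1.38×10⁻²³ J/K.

−103.0 dBm

P_n = kTB = 1.38×10⁻²³ × 360 × 1.00×10⁷ = 4.97×10⁻¹⁴ W
In dBm: 10 log₁₀(4.97×10⁻¹⁴ / 10⁻³) = −103.0 dBm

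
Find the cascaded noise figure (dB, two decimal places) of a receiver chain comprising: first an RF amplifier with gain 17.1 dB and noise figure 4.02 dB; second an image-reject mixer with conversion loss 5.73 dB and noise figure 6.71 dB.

Convert to linear (a loss of L dB is a gain of −L dB): F_i = 10^(NF_i/10), G_i = 10^(G_i,dB/10)
  Stage 1: F_1 = 10^(4.02/10) = 2.523, G_1 = 10^(17.1/10) = 51.29
  Stage 2: F_2 = 10^(6.71/10) = 4.688, G_2 = 10^(−5.73/10) = 0.2673
Friis cascade:
  F = 2.523 + (4.688 − 1)/51.29 = 2.595
NF = 10 log₁₀(2.595) = 4.14 dB

4.14 dB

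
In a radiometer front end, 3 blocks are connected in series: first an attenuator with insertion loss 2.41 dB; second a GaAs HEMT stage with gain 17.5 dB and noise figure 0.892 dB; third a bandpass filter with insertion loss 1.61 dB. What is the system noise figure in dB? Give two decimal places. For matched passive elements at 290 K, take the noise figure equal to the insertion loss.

3.33 dB

Convert to linear (a loss of L dB is a gain of −L dB): F_i = 10^(NF_i/10), G_i = 10^(G_i,dB/10)
  Stage 1: F_1 = 10^(2.41/10) = 1.742, G_1 = 10^(−2.41/10) = 0.5741
  Stage 2: F_2 = 10^(0.892/10) = 1.228, G_2 = 10^(17.5/10) = 56.23
  Stage 3: F_3 = 10^(1.61/10) = 1.449, G_3 = 10^(−1.61/10) = 0.6902
Friis cascade:
  F = 1.742 + (1.228 − 1)/0.5741 + (1.449 − 1)/32.28 = 2.153
NF = 10 log₁₀(2.153) = 3.33 dB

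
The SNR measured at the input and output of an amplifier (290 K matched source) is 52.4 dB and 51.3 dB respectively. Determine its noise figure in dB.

NF (dB) = SNR_in(dB) − SNR_out(dB) when the source is at T₀
NF = 52.4 − 51.3 = 1.1 dB

1.1 dB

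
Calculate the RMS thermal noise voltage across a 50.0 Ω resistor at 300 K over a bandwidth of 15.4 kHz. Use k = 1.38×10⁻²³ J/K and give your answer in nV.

113 nV

V_n = √(4kTRB)
4kTRB = 4 × 1.38×10⁻²³ × 300 × 5.00×10¹ × 1.54×10⁴ = 1.28×10⁻¹⁴ V²
V_n = √(1.28×10⁻¹⁴) = 1.13×10⁻⁷ V = 113 nV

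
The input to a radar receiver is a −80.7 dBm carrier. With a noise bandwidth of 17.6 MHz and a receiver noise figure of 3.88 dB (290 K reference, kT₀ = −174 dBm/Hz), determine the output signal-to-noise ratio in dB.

17.0 dB

Noise floor: N = −174 + 10 log₁₀(B) + NF
10 log₁₀(1.76×10⁷) = 72.46 dB
N = −174 + 72.46 + 3.88 = −97.66 dBm
SNR = P_sig − N = −80.7 − (−97.66) = 16.96 dB → 17.0 dB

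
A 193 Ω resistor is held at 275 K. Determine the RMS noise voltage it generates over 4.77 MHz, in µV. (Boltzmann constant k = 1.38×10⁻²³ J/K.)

3.74 µV

V_n = √(4kTRB)
4kTRB = 4 × 1.38×10⁻²³ × 275 × 1.93×10² × 4.77×10⁶ = 1.40×10⁻¹¹ V²
V_n = √(1.40×10⁻¹¹) = 3.74×10⁻⁶ V = 3.74 µV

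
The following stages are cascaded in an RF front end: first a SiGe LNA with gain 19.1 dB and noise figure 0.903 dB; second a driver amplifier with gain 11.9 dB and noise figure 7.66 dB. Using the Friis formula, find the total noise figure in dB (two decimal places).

1.11 dB

Convert to linear (a loss of L dB is a gain of −L dB): F_i = 10^(NF_i/10), G_i = 10^(G_i,dB/10)
  Stage 1: F_1 = 10^(0.903/10) = 1.231, G_1 = 10^(19.1/10) = 81.28
  Stage 2: F_2 = 10^(7.66/10) = 5.834, G_2 = 10^(11.9/10) = 15.49
Friis cascade:
  F = 1.231 + (5.834 − 1)/81.28 = 1.291
NF = 10 log₁₀(1.291) = 1.11 dB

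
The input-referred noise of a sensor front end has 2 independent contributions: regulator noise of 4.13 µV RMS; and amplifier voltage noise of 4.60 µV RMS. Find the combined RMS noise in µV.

Uncorrelated sources add in power (mean-square): V_tot = √(ΣV_i²)
V_tot = √[(4.13×10⁻⁶)² + (4.60×10⁻⁶)²] = 6.18×10⁻⁶ V = 6.18 µV

6.18 µV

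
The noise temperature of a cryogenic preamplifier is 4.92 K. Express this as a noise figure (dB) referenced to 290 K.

0.073 dB

F = 1 + T_e/T₀ = 1 + 4.92/290 = 1.01697
NF = 10 log₁₀(1.01697) = 0.073 dB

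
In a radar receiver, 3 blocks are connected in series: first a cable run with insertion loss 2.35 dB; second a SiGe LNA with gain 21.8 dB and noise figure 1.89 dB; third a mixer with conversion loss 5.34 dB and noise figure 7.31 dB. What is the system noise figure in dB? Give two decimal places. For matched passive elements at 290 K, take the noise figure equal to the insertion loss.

4.32 dB

Convert to linear (a loss of L dB is a gain of −L dB): F_i = 10^(NF_i/10), G_i = 10^(G_i,dB/10)
  Stage 1: F_1 = 10^(2.35/10) = 1.718, G_1 = 10^(−2.35/10) = 0.5821
  Stage 2: F_2 = 10^(1.89/10) = 1.545, G_2 = 10^(21.8/10) = 151.4
  Stage 3: F_3 = 10^(7.31/10) = 5.383, G_3 = 10^(−5.34/10) = 0.2924
Friis cascade:
  F = 1.718 + (1.545 − 1)/0.5821 + (5.383 − 1)/88.10 = 2.704
NF = 10 log₁₀(2.704) = 4.32 dB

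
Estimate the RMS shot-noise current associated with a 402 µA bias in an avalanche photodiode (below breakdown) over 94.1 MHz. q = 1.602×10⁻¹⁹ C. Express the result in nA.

110 nA

I_n = √(2qI·B)
2qI·B = 2 × 1.602×10⁻¹⁹ × 4.02×10⁻⁴ × 9.41×10⁷ = 1.21×10⁻¹⁴ A²
I_n = √(1.21×10⁻¹⁴) = 1.10×10⁻⁷ A = 110 nA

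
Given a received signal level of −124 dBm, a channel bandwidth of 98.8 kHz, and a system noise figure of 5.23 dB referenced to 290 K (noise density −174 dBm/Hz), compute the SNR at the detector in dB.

Noise floor: N = −174 + 10 log₁₀(B) + NF
10 log₁₀(9.88×10⁴) = 49.95 dB
N = −174 + 49.95 + 5.23 = −118.82 dBm
SNR = P_sig − N = −124 − (−118.82) = −5.18 dB → −5.2 dB

−5.2 dB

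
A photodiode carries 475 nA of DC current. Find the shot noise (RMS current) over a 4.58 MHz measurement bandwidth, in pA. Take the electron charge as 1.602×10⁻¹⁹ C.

835 pA

I_n = √(2qI·B)
2qI·B = 2 × 1.602×10⁻¹⁹ × 4.75×10⁻⁷ × 4.58×10⁶ = 6.97×10⁻¹⁹ A²
I_n = √(6.97×10⁻¹⁹) = 8.35×10⁻¹⁰ A = 835 pA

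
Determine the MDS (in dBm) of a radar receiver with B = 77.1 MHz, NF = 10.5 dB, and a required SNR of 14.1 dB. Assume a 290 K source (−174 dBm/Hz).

Sensitivity = −174 + 10 log₁₀(B) + NF + SNR_min
= −174 + 78.87 + 10.5 + 14.1
= −70.53 dBm → −70.5 dBm

−70.5 dBm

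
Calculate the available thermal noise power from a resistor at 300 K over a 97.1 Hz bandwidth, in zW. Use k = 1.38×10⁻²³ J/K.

P_n = kTB = 1.38×10⁻²³ × 300 × 9.71×10¹ = 4.02×10⁻¹⁹ W = 402 zW

402 zW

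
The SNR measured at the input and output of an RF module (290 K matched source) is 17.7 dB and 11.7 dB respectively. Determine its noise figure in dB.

6.0 dB

NF (dB) = SNR_in(dB) − SNR_out(dB) when the source is at T₀
NF = 17.7 − 11.7 = 6.0 dB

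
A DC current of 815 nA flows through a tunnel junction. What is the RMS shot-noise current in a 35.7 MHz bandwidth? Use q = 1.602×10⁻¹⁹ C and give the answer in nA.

3.05 nA

I_n = √(2qI·B)
2qI·B = 2 × 1.602×10⁻¹⁹ × 8.15×10⁻⁷ × 3.57×10⁷ = 9.32×10⁻¹⁸ A²
I_n = √(9.32×10⁻¹⁸) = 3.05×10⁻⁹ A = 3.05 nA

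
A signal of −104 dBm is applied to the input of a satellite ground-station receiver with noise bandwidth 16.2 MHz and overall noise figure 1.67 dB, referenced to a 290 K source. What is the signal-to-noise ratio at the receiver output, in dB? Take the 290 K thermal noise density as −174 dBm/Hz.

−3.8 dB

Noise floor: N = −174 + 10 log₁₀(B) + NF
10 log₁₀(1.62×10⁷) = 72.1 dB
N = −174 + 72.1 + 1.67 = −100.23 dBm
SNR = P_sig − N = −104 − (−100.23) = −3.77 dB → −3.8 dB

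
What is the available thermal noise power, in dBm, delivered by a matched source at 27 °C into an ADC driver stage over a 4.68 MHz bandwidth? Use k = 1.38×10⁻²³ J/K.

T = 27 °C + 273.15 = 300.15 K
P_n = kTB = 1.38×10⁻²³ × 300.15 × 4.68×10⁶ = 1.94×10⁻¹⁴ W
In dBm: 10 log₁₀(1.94×10⁻¹⁴ / 10⁻³) = −107.1 dBm

−107.1 dBm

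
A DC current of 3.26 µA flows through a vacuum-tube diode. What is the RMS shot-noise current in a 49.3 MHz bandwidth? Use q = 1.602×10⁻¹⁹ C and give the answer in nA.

7.18 nA

I_n = √(2qI·B)
2qI·B = 2 × 1.602×10⁻¹⁹ × 3.26×10⁻⁶ × 4.93×10⁷ = 5.15×10⁻¹⁷ A²
I_n = √(5.15×10⁻¹⁷) = 7.18×10⁻⁹ A = 7.18 nA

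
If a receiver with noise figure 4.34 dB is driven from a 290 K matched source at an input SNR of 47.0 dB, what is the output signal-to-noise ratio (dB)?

42.66 dB

By definition F = SNR_in/SNR_out, so in dB: SNR_out = SNR_in − NF
SNR_out = 47.0 − 4.34 = 42.66 dB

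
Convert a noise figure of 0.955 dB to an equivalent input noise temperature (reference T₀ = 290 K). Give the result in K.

71.3 K

F = 10^(0.955/10) = 1.24595
T_e = (F − 1)·T₀ = (1.24595 − 1) × 290 = 71.3 K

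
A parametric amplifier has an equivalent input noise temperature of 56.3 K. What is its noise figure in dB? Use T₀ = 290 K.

F = 1 + T_e/T₀ = 1 + 56.3/290 = 1.19414
NF = 10 log₁₀(1.19414) = 0.771 dB

0.771 dB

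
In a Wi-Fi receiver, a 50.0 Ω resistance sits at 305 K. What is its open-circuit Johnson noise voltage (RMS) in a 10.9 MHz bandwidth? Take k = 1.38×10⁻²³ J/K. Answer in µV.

V_n = √(4kTRB)
4kTRB = 4 × 1.38×10⁻²³ × 305 × 5.00×10¹ × 1.09×10⁷ = 9.18×10⁻¹² V²
V_n = √(9.18×10⁻¹²) = 3.03×10⁻⁶ V = 3.03 µV

3.03 µV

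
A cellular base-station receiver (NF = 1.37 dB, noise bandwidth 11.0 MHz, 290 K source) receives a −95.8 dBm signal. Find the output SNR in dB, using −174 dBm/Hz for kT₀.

Noise floor: N = −174 + 10 log₁₀(B) + NF
10 log₁₀(1.10×10⁷) = 70.41 dB
N = −174 + 70.41 + 1.37 = −102.22 dBm
SNR = P_sig − N = −95.8 − (−102.22) = 6.42 dB → 6.4 dB

6.4 dB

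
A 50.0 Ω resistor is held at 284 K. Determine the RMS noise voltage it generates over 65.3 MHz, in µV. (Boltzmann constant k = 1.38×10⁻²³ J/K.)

7.15 µV

V_n = √(4kTRB)
4kTRB = 4 × 1.38×10⁻²³ × 284 × 5.00×10¹ × 6.53×10⁷ = 5.12×10⁻¹¹ V²
V_n = √(5.12×10⁻¹¹) = 7.15×10⁻⁶ V = 7.15 µV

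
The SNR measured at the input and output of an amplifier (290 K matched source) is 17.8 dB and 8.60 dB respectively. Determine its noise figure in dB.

9.20 dB

NF (dB) = SNR_in(dB) − SNR_out(dB) when the source is at T₀
NF = 17.8 − 8.60 = 9.20 dB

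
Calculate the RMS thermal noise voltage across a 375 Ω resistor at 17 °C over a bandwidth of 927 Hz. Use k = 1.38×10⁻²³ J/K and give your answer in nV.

74.6 nV

T = 17 °C + 273.15 = 290.15 K
V_n = √(4kTRB)
4kTRB = 4 × 1.38×10⁻²³ × 290.15 × 3.75×10² × 9.27×10² = 5.57×10⁻¹⁵ V²
V_n = √(5.57×10⁻¹⁵) = 7.46×10⁻⁸ V = 74.6 nV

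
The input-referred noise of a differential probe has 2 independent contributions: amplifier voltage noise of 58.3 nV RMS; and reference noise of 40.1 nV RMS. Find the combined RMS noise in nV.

Uncorrelated sources add in power (mean-square): V_tot = √(ΣV_i²)
V_tot = √[(5.83×10⁻⁸)² + (4.01×10⁻⁸)²] = 7.08×10⁻⁸ V = 70.8 nV

70.8 nV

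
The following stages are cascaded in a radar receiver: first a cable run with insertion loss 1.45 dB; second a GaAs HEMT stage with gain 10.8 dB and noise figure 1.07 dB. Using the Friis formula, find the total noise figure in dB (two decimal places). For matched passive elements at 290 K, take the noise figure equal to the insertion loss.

2.52 dB

Convert to linear (a loss of L dB is a gain of −L dB): F_i = 10^(NF_i/10), G_i = 10^(G_i,dB/10)
  Stage 1: F_1 = 10^(1.45/10) = 1.396, G_1 = 10^(−1.45/10) = 0.7161
  Stage 2: F_2 = 10^(1.07/10) = 1.279, G_2 = 10^(10.8/10) = 12.02
Friis cascade:
  F = 1.396 + (1.279 − 1)/0.7161 = 1.786
NF = 10 log₁₀(1.786) = 2.52 dB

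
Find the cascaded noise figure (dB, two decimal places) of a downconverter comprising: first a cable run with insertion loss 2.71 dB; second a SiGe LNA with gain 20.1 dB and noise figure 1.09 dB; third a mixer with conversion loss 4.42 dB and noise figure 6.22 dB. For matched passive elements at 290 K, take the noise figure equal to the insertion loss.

Convert to linear (a loss of L dB is a gain of −L dB): F_i = 10^(NF_i/10), G_i = 10^(G_i,dB/10)
  Stage 1: F_1 = 10^(2.71/10) = 1.866, G_1 = 10^(−2.71/10) = 0.5358
  Stage 2: F_2 = 10^(1.09/10) = 1.285, G_2 = 10^(20.1/10) = 102.3
  Stage 3: F_3 = 10^(6.22/10) = 4.188, G_3 = 10^(−4.42/10) = 0.3614
Friis cascade:
  F = 1.866 + (1.285 − 1)/0.5358 + (4.188 − 1)/54.83 = 2.457
NF = 10 log₁₀(2.457) = 3.90 dB

3.90 dB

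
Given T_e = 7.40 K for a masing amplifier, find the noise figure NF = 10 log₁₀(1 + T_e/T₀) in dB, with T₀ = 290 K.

F = 1 + T_e/T₀ = 1 + 7.40/290 = 1.02552
NF = 10 log₁₀(1.02552) = 0.109 dB

0.109 dB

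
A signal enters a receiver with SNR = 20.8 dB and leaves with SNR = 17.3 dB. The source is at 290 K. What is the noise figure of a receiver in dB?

NF (dB) = SNR_in(dB) − SNR_out(dB) when the source is at T₀
NF = 20.8 − 17.3 = 3.5 dB

3.5 dB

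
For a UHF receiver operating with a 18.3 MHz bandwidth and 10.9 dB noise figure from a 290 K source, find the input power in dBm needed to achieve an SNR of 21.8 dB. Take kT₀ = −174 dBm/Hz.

Sensitivity = −174 + 10 log₁₀(B) + NF + SNR_min
= −174 + 72.62 + 10.9 + 21.8
= −68.68 dBm → −68.7 dBm

−68.7 dBm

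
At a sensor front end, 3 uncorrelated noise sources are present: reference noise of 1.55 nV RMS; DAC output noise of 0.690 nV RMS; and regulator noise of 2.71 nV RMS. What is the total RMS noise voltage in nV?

Uncorrelated sources add in power (mean-square): V_tot = √(ΣV_i²)
V_tot = √[(1.55×10⁻⁹)² + (6.90×10⁻¹⁰)² + (2.71×10⁻⁹)²] = 3.20×10⁻⁹ V = 3.20 nV

3.20 nV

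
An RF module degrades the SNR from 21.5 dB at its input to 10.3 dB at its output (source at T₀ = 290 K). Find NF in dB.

NF (dB) = SNR_in(dB) − SNR_out(dB) when the source is at T₀
NF = 21.5 − 10.3 = 11.2 dB

11.2 dB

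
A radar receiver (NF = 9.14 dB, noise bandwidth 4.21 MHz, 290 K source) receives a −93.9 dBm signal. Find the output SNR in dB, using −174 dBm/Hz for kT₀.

Noise floor: N = −174 + 10 log₁₀(B) + NF
10 log₁₀(4.21×10⁶) = 66.24 dB
N = −174 + 66.24 + 9.14 = −98.62 dBm
SNR = P_sig − N = −93.9 − (−98.62) = 4.72 dB → 4.7 dB

4.7 dB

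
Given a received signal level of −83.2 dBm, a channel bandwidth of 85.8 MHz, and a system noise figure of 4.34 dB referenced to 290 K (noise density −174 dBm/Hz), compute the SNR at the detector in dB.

7.1 dB

Noise floor: N = −174 + 10 log₁₀(B) + NF
10 log₁₀(8.58×10⁷) = 79.33 dB
N = −174 + 79.33 + 4.34 = −90.33 dBm
SNR = P_sig − N = −83.2 − (−90.33) = 7.13 dB → 7.1 dB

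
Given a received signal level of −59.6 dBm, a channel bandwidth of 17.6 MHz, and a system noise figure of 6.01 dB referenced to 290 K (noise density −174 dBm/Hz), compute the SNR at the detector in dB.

35.9 dB

Noise floor: N = −174 + 10 log₁₀(B) + NF
10 log₁₀(1.76×10⁷) = 72.46 dB
N = −174 + 72.46 + 6.01 = −95.53 dBm
SNR = P_sig − N = −59.6 − (−95.53) = 35.93 dB → 35.9 dB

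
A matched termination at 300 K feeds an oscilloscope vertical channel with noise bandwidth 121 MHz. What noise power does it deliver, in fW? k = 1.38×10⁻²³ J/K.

P_n = kTB = 1.38×10⁻²³ × 300 × 1.21×10⁸ = 5.01×10⁻¹³ W = 501 fW

501 fW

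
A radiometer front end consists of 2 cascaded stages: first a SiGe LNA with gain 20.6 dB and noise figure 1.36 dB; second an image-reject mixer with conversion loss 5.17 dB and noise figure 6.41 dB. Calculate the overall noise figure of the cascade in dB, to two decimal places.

1.45 dB

Convert to linear (a loss of L dB is a gain of −L dB): F_i = 10^(NF_i/10), G_i = 10^(G_i,dB/10)
  Stage 1: F_1 = 10^(1.36/10) = 1.368, G_1 = 10^(20.6/10) = 114.8
  Stage 2: F_2 = 10^(6.41/10) = 4.375, G_2 = 10^(−5.17/10) = 0.3041
Friis cascade:
  F = 1.368 + (4.375 − 1)/114.8 = 1.397
NF = 10 log₁₀(1.397) = 1.45 dB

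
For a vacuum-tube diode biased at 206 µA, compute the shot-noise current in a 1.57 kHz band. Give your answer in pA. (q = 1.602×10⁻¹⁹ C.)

I_n = √(2qI·B)
2qI·B = 2 × 1.602×10⁻¹⁹ × 2.06×10⁻⁴ × 1.57×10³ = 1.04×10⁻¹⁹ A²
I_n = √(1.04×10⁻¹⁹) = 3.22×10⁻¹⁰ A = 322 pA

322 pA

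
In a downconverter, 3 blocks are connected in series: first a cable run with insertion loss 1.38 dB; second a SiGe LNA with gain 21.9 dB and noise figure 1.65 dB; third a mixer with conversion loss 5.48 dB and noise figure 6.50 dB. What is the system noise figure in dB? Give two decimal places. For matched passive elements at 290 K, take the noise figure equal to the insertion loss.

Convert to linear (a loss of L dB is a gain of −L dB): F_i = 10^(NF_i/10), G_i = 10^(G_i,dB/10)
  Stage 1: F_1 = 10^(1.38/10) = 1.374, G_1 = 10^(−1.38/10) = 0.7278
  Stage 2: F_2 = 10^(1.65/10) = 1.462, G_2 = 10^(21.9/10) = 154.9
  Stage 3: F_3 = 10^(6.50/10) = 4.467, G_3 = 10^(−5.48/10) = 0.2831
Friis cascade:
  F = 1.374 + (1.462 − 1)/0.7278 + (4.467 − 1)/112.7 = 2.040
NF = 10 log₁₀(2.040) = 3.10 dB

3.10 dB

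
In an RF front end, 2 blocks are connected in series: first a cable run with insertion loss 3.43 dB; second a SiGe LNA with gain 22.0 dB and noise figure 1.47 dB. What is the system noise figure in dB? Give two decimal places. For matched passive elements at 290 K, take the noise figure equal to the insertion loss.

Convert to linear (a loss of L dB is a gain of −L dB): F_i = 10^(NF_i/10), G_i = 10^(G_i,dB/10)
  Stage 1: F_1 = 10^(3.43/10) = 2.203, G_1 = 10^(−3.43/10) = 0.4539
  Stage 2: F_2 = 10^(1.47/10) = 1.403, G_2 = 10^(22.0/10) = 158.5
Friis cascade:
  F = 2.203 + (1.403 − 1)/0.4539 = 3.090
NF = 10 log₁₀(3.090) = 4.90 dB

4.90 dB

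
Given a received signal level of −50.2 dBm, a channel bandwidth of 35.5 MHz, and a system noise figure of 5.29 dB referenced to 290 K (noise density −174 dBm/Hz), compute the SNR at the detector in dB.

Noise floor: N = −174 + 10 log₁₀(B) + NF
10 log₁₀(3.55×10⁷) = 75.5 dB
N = −174 + 75.5 + 5.29 = −93.21 dBm
SNR = P_sig − N = −50.2 − (−93.21) = 43.01 dB → 43.0 dB

43.0 dB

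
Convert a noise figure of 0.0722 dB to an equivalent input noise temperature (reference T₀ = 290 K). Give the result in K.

F = 10^(0.0722/10) = 1.01676
T_e = (F − 1)·T₀ = (1.01676 − 1) × 290 = 4.86 K

4.86 K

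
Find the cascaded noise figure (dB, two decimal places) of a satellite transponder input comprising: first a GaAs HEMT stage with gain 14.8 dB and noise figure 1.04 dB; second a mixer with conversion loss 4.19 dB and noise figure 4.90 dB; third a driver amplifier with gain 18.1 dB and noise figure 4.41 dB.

Convert to linear (a loss of L dB is a gain of −L dB): F_i = 10^(NF_i/10), G_i = 10^(G_i,dB/10)
  Stage 1: F_1 = 10^(1.04/10) = 1.271, G_1 = 10^(14.8/10) = 30.20
  Stage 2: F_2 = 10^(4.90/10) = 3.090, G_2 = 10^(−4.19/10) = 0.3811
  Stage 3: F_3 = 10^(4.41/10) = 2.761, G_3 = 10^(18.1/10) = 64.57
Friis cascade:
  F = 1.271 + (3.090 − 1)/30.20 + (2.761 − 1)/11.51 = 1.493
NF = 10 log₁₀(1.493) = 1.74 dB

1.74 dB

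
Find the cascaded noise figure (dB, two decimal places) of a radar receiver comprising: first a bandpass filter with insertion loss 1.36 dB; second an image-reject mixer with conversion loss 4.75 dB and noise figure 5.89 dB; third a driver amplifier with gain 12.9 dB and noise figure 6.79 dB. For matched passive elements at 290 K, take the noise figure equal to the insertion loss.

Convert to linear (a loss of L dB is a gain of −L dB): F_i = 10^(NF_i/10), G_i = 10^(G_i,dB/10)
  Stage 1: F_1 = 10^(1.36/10) = 1.368, G_1 = 10^(−1.36/10) = 0.7311
  Stage 2: F_2 = 10^(5.89/10) = 3.882, G_2 = 10^(−4.75/10) = 0.3350
  Stage 3: F_3 = 10^(6.79/10) = 4.775, G_3 = 10^(12.9/10) = 19.50
Friis cascade:
  F = 1.368 + (3.882 − 1)/0.7311 + (4.775 − 1)/0.2449 = 20.72
NF = 10 log₁₀(20.72) = 13.16 dB

13.16 dB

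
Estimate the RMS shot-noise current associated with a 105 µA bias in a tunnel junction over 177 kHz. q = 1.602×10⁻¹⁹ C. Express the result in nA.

2.44 nA

I_n = √(2qI·B)
2qI·B = 2 × 1.602×10⁻¹⁹ × 1.05×10⁻⁴ × 1.77×10⁵ = 5.95×10⁻¹⁸ A²
I_n = √(5.95×10⁻¹⁸) = 2.44×10⁻⁹ A = 2.44 nA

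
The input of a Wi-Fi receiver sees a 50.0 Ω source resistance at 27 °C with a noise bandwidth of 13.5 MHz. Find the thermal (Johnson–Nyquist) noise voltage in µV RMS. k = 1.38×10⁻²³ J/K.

T = 27 °C + 273.15 = 300.15 K
V_n = √(4kTRB)
4kTRB = 4 × 1.38×10⁻²³ × 300.15 × 5.00×10¹ × 1.35×10⁷ = 1.12×10⁻¹¹ V²
V_n = √(1.12×10⁻¹¹) = 3.34×10⁻⁶ V = 3.34 µV

3.34 µV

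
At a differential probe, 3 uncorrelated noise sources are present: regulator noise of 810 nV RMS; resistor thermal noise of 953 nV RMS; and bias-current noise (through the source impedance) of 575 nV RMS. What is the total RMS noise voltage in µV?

1.38 µV

Uncorrelated sources add in power (mean-square): V_tot = √(ΣV_i²)
V_tot = √[(8.10×10⁻⁷)² + (9.53×10⁻⁷)² + (5.75×10⁻⁷)²] = 1.38×10⁻⁶ V = 1.38 µV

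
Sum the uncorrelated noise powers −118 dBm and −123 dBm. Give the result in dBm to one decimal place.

−116.8 dBm

Convert to linear, add, convert back:
P₁ = 1.58×10⁻¹⁵ W, P₂ = 5.01×10⁻¹⁶ W
P_tot = 2.09×10⁻¹⁵ W → 10 log₁₀(P_tot / 10⁻³) = −116.8 dBm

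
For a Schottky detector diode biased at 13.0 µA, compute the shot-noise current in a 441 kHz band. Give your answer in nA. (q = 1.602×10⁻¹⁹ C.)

1.36 nA

I_n = √(2qI·B)
2qI·B = 2 × 1.602×10⁻¹⁹ × 1.30×10⁻⁵ × 4.41×10⁵ = 1.84×10⁻¹⁸ A²
I_n = √(1.84×10⁻¹⁸) = 1.36×10⁻⁹ A = 1.36 nA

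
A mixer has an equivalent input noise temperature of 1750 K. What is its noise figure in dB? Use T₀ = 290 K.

8.47 dB

F = 1 + T_e/T₀ = 1 + 1750/290 = 7.03448
NF = 10 log₁₀(7.03448) = 8.47 dB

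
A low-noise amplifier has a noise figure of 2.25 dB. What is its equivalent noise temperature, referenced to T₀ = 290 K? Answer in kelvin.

197 K

F = 10^(2.25/10) = 1.6788
T_e = (F − 1)·T₀ = (1.6788 − 1) × 290 = 197 K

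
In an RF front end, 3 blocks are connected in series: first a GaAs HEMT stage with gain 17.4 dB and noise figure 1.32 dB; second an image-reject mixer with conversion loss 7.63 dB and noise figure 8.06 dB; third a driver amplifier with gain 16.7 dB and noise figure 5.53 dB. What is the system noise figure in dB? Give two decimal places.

2.37 dB

Convert to linear (a loss of L dB is a gain of −L dB): F_i = 10^(NF_i/10), G_i = 10^(G_i,dB/10)
  Stage 1: F_1 = 10^(1.32/10) = 1.355, G_1 = 10^(17.4/10) = 54.95
  Stage 2: F_2 = 10^(8.06/10) = 6.397, G_2 = 10^(−7.63/10) = 0.1726
  Stage 3: F_3 = 10^(5.53/10) = 3.573, G_3 = 10^(16.7/10) = 46.77
Friis cascade:
  F = 1.355 + (6.397 − 1)/54.95 + (3.573 − 1)/9.484 = 1.725
NF = 10 log₁₀(1.725) = 2.37 dB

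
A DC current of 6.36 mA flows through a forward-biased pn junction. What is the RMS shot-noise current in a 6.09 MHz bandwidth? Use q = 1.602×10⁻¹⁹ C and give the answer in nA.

I_n = √(2qI·B)
2qI·B = 2 × 1.602×10⁻¹⁹ × 6.36×10⁻³ × 6.09×10⁶ = 1.24×10⁻¹⁴ A²
I_n = √(1.24×10⁻¹⁴) = 1.11×10⁻⁷ A = 111 nA

111 nA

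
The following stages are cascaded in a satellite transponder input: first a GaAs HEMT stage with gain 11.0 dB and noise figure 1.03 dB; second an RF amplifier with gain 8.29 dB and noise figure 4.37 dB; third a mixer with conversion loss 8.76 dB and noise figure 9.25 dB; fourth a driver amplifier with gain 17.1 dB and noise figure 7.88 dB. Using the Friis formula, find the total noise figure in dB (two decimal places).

2.89 dB

Convert to linear (a loss of L dB is a gain of −L dB): F_i = 10^(NF_i/10), G_i = 10^(G_i,dB/10)
  Stage 1: F_1 = 10^(1.03/10) = 1.268, G_1 = 10^(11.0/10) = 12.59
  Stage 2: F_2 = 10^(4.37/10) = 2.735, G_2 = 10^(8.29/10) = 6.745
  Stage 3: F_3 = 10^(9.25/10) = 8.414, G_3 = 10^(−8.76/10) = 0.1330
  Stage 4: F_4 = 10^(7.88/10) = 6.138, G_4 = 10^(17.1/10) = 51.29
Friis cascade:
  F = 1.268 + (2.735 − 1)/12.59 + (8.414 − 1)/84.92 + (6.138 − 1)/11.30 = 1.948
NF = 10 log₁₀(1.948) = 2.89 dB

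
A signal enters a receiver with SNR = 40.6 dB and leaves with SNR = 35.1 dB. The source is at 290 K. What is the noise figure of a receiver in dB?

NF (dB) = SNR_in(dB) − SNR_out(dB) when the source is at T₀
NF = 40.6 − 35.1 = 5.5 dB

5.5 dB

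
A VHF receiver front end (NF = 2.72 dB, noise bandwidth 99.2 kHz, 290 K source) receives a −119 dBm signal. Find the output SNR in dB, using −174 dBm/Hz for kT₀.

Noise floor: N = −174 + 10 log₁₀(B) + NF
10 log₁₀(9.92×10⁴) = 49.97 dB
N = −174 + 49.97 + 2.72 = −121.31 dBm
SNR = P_sig − N = −119 − (−121.31) = 2.31 dB → 2.3 dB

2.3 dB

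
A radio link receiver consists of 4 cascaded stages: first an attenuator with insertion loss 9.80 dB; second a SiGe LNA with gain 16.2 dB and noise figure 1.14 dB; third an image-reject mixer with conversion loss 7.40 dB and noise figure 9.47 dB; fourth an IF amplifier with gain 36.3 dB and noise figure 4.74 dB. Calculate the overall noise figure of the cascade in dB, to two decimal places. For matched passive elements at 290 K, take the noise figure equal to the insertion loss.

Convert to linear (a loss of L dB is a gain of −L dB): F_i = 10^(NF_i/10), G_i = 10^(G_i,dB/10)
  Stage 1: F_1 = 10^(9.80/10) = 9.550, G_1 = 10^(−9.80/10) = 0.1047
  Stage 2: F_2 = 10^(1.14/10) = 1.300, G_2 = 10^(16.2/10) = 41.69
  Stage 3: F_3 = 10^(9.47/10) = 8.851, G_3 = 10^(−7.40/10) = 0.1820
  Stage 4: F_4 = 10^(4.74/10) = 2.979, G_4 = 10^(36.3/10) = 4266
Friis cascade:
  F = 9.550 + (1.300 − 1)/0.1047 + (8.851 − 1)/4.365 + (2.979 − 1)/0.7943 = 16.71
NF = 10 log₁₀(16.71) = 12.23 dB

12.23 dB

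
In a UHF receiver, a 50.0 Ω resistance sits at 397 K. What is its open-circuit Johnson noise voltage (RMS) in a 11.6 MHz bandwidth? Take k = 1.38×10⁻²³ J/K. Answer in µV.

3.57 µV

V_n = √(4kTRB)
4kTRB = 4 × 1.38×10⁻²³ × 397 × 5.00×10¹ × 1.16×10⁷ = 1.27×10⁻¹¹ V²
V_n = √(1.27×10⁻¹¹) = 3.57×10⁻⁶ V = 3.57 µV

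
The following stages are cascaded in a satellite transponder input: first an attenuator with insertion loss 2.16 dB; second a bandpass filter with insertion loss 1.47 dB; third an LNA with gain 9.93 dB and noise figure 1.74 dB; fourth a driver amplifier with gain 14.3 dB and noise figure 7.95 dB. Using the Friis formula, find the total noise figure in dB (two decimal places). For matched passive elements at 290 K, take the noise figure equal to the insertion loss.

6.69 dB

Convert to linear (a loss of L dB is a gain of −L dB): F_i = 10^(NF_i/10), G_i = 10^(G_i,dB/10)
  Stage 1: F_1 = 10^(2.16/10) = 1.644, G_1 = 10^(−2.16/10) = 0.6081
  Stage 2: F_2 = 10^(1.47/10) = 1.403, G_2 = 10^(−1.47/10) = 0.7129
  Stage 3: F_3 = 10^(1.74/10) = 1.493, G_3 = 10^(9.93/10) = 9.840
  Stage 4: F_4 = 10^(7.95/10) = 6.237, G_4 = 10^(14.3/10) = 26.92
Friis cascade:
  F = 1.644 + (1.403 − 1)/0.6081 + (1.493 − 1)/0.4335 + (6.237 − 1)/4.266 = 4.671
NF = 10 log₁₀(4.671) = 6.69 dB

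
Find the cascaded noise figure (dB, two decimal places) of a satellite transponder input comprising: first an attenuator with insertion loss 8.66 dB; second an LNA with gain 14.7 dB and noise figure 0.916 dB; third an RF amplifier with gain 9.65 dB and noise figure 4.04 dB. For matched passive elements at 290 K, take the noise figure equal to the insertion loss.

9.76 dB

Convert to linear (a loss of L dB is a gain of −L dB): F_i = 10^(NF_i/10), G_i = 10^(G_i,dB/10)
  Stage 1: F_1 = 10^(8.66/10) = 7.345, G_1 = 10^(−8.66/10) = 0.1361
  Stage 2: F_2 = 10^(0.916/10) = 1.235, G_2 = 10^(14.7/10) = 29.51
  Stage 3: F_3 = 10^(4.04/10) = 2.535, G_3 = 10^(9.65/10) = 9.226
Friis cascade:
  F = 7.345 + (1.235 − 1)/0.1361 + (2.535 − 1)/4.018 = 9.452
NF = 10 log₁₀(9.452) = 9.76 dB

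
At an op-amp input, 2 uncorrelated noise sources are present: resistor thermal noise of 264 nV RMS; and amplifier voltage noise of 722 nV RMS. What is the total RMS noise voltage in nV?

769 nV

Uncorrelated sources add in power (mean-square): V_tot = √(ΣV_i²)
V_tot = √[(2.64×10⁻⁷)² + (7.22×10⁻⁷)²] = 7.69×10⁻⁷ V = 769 nV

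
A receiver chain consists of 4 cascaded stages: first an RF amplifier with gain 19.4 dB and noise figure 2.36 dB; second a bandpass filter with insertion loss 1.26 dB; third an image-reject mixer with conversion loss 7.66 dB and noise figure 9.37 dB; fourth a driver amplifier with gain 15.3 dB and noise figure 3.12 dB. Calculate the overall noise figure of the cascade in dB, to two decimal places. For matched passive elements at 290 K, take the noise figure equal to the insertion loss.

Convert to linear (a loss of L dB is a gain of −L dB): F_i = 10^(NF_i/10), G_i = 10^(G_i,dB/10)
  Stage 1: F_1 = 10^(2.36/10) = 1.722, G_1 = 10^(19.4/10) = 87.10
  Stage 2: F_2 = 10^(1.26/10) = 1.337, G_2 = 10^(−1.26/10) = 0.7482
  Stage 3: F_3 = 10^(9.37/10) = 8.650, G_3 = 10^(−7.66/10) = 0.1714
  Stage 4: F_4 = 10^(3.12/10) = 2.051, G_4 = 10^(15.3/10) = 33.88
Friis cascade:
  F = 1.722 + (1.337 − 1)/87.10 + (8.650 − 1)/65.16 + (2.051 − 1)/11.17 = 1.937
NF = 10 log₁₀(1.937) = 2.87 dB

2.87 dB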